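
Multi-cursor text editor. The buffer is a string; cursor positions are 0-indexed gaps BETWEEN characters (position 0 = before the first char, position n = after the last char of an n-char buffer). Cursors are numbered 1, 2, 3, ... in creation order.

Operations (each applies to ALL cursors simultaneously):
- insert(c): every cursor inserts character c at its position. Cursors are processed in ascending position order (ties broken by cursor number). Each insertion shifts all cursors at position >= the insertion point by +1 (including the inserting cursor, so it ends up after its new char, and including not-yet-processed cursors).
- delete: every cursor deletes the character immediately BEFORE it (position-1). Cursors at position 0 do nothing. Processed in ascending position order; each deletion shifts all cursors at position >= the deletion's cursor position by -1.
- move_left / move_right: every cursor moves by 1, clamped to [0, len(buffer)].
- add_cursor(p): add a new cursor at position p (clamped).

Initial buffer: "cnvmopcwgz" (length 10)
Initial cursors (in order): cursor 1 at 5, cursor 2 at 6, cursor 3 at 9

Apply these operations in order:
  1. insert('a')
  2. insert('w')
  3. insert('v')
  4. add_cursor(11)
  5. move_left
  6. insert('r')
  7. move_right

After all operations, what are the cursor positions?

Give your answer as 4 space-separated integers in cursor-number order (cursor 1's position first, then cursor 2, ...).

After op 1 (insert('a')): buffer="cnvmoapacwgaz" (len 13), cursors c1@6 c2@8 c3@12, authorship .....1.2...3.
After op 2 (insert('w')): buffer="cnvmoawpawcwgawz" (len 16), cursors c1@7 c2@10 c3@15, authorship .....11.22...33.
After op 3 (insert('v')): buffer="cnvmoawvpawvcwgawvz" (len 19), cursors c1@8 c2@12 c3@18, authorship .....111.222...333.
After op 4 (add_cursor(11)): buffer="cnvmoawvpawvcwgawvz" (len 19), cursors c1@8 c4@11 c2@12 c3@18, authorship .....111.222...333.
After op 5 (move_left): buffer="cnvmoawvpawvcwgawvz" (len 19), cursors c1@7 c4@10 c2@11 c3@17, authorship .....111.222...333.
After op 6 (insert('r')): buffer="cnvmoawrvparwrvcwgawrvz" (len 23), cursors c1@8 c4@12 c2@14 c3@21, authorship .....1111.24222...3333.
After op 7 (move_right): buffer="cnvmoawrvparwrvcwgawrvz" (len 23), cursors c1@9 c4@13 c2@15 c3@22, authorship .....1111.24222...3333.

Answer: 9 15 22 13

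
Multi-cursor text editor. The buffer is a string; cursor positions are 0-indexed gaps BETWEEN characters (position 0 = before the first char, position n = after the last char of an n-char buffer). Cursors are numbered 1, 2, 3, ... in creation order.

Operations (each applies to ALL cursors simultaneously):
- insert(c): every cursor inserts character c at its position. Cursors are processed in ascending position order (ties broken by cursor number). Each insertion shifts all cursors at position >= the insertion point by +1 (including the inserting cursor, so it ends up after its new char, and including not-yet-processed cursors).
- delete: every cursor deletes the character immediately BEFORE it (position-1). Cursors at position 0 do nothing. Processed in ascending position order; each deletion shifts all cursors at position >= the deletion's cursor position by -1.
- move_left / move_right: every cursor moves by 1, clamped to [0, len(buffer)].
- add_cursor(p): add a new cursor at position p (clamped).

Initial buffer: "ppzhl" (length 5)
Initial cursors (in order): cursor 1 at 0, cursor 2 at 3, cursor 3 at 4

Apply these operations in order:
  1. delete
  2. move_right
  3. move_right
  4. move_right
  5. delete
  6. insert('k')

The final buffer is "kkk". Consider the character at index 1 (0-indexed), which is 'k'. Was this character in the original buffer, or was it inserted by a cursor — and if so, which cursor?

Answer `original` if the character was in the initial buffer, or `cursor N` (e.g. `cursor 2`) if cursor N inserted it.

After op 1 (delete): buffer="ppl" (len 3), cursors c1@0 c2@2 c3@2, authorship ...
After op 2 (move_right): buffer="ppl" (len 3), cursors c1@1 c2@3 c3@3, authorship ...
After op 3 (move_right): buffer="ppl" (len 3), cursors c1@2 c2@3 c3@3, authorship ...
After op 4 (move_right): buffer="ppl" (len 3), cursors c1@3 c2@3 c3@3, authorship ...
After op 5 (delete): buffer="" (len 0), cursors c1@0 c2@0 c3@0, authorship 
After op 6 (insert('k')): buffer="kkk" (len 3), cursors c1@3 c2@3 c3@3, authorship 123
Authorship (.=original, N=cursor N): 1 2 3
Index 1: author = 2

Answer: cursor 2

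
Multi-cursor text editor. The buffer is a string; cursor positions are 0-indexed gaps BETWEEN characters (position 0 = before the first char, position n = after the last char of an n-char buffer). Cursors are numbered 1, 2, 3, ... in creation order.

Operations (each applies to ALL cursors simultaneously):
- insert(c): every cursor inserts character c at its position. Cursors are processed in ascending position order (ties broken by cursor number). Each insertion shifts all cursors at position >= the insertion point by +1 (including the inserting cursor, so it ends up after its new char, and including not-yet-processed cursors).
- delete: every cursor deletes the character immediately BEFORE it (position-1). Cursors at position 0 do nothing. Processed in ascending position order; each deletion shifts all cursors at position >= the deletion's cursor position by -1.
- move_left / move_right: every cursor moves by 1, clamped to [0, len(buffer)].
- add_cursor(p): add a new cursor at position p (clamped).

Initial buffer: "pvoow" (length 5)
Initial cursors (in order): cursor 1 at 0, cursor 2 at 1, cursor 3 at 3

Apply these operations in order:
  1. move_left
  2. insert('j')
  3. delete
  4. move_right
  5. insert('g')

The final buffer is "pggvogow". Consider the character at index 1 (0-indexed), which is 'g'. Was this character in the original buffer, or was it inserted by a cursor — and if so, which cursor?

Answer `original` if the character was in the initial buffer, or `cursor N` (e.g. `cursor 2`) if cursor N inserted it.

After op 1 (move_left): buffer="pvoow" (len 5), cursors c1@0 c2@0 c3@2, authorship .....
After op 2 (insert('j')): buffer="jjpvjoow" (len 8), cursors c1@2 c2@2 c3@5, authorship 12..3...
After op 3 (delete): buffer="pvoow" (len 5), cursors c1@0 c2@0 c3@2, authorship .....
After op 4 (move_right): buffer="pvoow" (len 5), cursors c1@1 c2@1 c3@3, authorship .....
After op 5 (insert('g')): buffer="pggvogow" (len 8), cursors c1@3 c2@3 c3@6, authorship .12..3..
Authorship (.=original, N=cursor N): . 1 2 . . 3 . .
Index 1: author = 1

Answer: cursor 1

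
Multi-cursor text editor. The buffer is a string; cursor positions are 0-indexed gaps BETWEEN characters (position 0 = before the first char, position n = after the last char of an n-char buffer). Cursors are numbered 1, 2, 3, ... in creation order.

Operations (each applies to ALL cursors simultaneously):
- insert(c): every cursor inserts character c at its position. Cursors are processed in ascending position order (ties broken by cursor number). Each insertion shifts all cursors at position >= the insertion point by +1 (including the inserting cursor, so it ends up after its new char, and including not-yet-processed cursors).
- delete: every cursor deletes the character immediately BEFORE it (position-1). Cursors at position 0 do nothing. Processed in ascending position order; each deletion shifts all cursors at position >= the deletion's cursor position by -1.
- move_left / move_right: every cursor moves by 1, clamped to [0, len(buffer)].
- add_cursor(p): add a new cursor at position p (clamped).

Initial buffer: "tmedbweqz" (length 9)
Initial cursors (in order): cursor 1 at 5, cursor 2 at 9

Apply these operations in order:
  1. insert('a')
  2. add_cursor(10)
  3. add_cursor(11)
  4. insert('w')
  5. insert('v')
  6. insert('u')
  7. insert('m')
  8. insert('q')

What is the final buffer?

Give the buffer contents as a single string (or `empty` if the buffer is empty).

After op 1 (insert('a')): buffer="tmedbaweqza" (len 11), cursors c1@6 c2@11, authorship .....1....2
After op 2 (add_cursor(10)): buffer="tmedbaweqza" (len 11), cursors c1@6 c3@10 c2@11, authorship .....1....2
After op 3 (add_cursor(11)): buffer="tmedbaweqza" (len 11), cursors c1@6 c3@10 c2@11 c4@11, authorship .....1....2
After op 4 (insert('w')): buffer="tmedbawweqzwaww" (len 15), cursors c1@7 c3@12 c2@15 c4@15, authorship .....11....3224
After op 5 (insert('v')): buffer="tmedbawvweqzwvawwvv" (len 19), cursors c1@8 c3@14 c2@19 c4@19, authorship .....111....3322424
After op 6 (insert('u')): buffer="tmedbawvuweqzwvuawwvvuu" (len 23), cursors c1@9 c3@16 c2@23 c4@23, authorship .....1111....3332242424
After op 7 (insert('m')): buffer="tmedbawvumweqzwvumawwvvuumm" (len 27), cursors c1@10 c3@18 c2@27 c4@27, authorship .....11111....3333224242424
After op 8 (insert('q')): buffer="tmedbawvumqweqzwvumqawwvvuummqq" (len 31), cursors c1@11 c3@20 c2@31 c4@31, authorship .....111111....3333322424242424

Answer: tmedbawvumqweqzwvumqawwvvuummqq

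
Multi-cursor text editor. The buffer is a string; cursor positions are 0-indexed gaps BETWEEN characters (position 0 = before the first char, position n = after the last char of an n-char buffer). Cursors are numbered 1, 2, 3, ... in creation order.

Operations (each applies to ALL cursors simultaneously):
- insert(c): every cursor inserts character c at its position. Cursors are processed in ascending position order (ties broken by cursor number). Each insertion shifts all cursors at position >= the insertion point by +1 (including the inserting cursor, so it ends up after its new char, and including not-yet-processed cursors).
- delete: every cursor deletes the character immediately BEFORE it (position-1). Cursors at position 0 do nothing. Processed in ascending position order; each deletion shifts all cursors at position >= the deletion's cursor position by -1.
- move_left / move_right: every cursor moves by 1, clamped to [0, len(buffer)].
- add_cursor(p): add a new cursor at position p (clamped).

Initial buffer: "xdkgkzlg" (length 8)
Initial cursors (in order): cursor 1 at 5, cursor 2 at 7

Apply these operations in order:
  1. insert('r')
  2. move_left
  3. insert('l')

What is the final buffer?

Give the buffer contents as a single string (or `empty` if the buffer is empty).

Answer: xdkgklrzllrg

Derivation:
After op 1 (insert('r')): buffer="xdkgkrzlrg" (len 10), cursors c1@6 c2@9, authorship .....1..2.
After op 2 (move_left): buffer="xdkgkrzlrg" (len 10), cursors c1@5 c2@8, authorship .....1..2.
After op 3 (insert('l')): buffer="xdkgklrzllrg" (len 12), cursors c1@6 c2@10, authorship .....11..22.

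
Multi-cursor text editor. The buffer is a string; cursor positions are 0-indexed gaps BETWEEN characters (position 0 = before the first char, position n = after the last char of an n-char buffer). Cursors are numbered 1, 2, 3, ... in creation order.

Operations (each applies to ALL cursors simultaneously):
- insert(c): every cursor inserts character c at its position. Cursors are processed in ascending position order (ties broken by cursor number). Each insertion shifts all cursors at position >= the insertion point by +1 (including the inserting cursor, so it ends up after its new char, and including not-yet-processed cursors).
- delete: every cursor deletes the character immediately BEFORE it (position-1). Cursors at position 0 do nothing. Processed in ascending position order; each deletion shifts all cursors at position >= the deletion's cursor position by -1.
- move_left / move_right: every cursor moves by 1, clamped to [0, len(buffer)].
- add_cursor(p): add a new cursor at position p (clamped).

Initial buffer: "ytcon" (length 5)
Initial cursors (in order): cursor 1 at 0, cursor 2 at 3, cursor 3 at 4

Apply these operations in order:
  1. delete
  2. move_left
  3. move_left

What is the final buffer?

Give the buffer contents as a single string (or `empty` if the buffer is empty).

Answer: ytn

Derivation:
After op 1 (delete): buffer="ytn" (len 3), cursors c1@0 c2@2 c3@2, authorship ...
After op 2 (move_left): buffer="ytn" (len 3), cursors c1@0 c2@1 c3@1, authorship ...
After op 3 (move_left): buffer="ytn" (len 3), cursors c1@0 c2@0 c3@0, authorship ...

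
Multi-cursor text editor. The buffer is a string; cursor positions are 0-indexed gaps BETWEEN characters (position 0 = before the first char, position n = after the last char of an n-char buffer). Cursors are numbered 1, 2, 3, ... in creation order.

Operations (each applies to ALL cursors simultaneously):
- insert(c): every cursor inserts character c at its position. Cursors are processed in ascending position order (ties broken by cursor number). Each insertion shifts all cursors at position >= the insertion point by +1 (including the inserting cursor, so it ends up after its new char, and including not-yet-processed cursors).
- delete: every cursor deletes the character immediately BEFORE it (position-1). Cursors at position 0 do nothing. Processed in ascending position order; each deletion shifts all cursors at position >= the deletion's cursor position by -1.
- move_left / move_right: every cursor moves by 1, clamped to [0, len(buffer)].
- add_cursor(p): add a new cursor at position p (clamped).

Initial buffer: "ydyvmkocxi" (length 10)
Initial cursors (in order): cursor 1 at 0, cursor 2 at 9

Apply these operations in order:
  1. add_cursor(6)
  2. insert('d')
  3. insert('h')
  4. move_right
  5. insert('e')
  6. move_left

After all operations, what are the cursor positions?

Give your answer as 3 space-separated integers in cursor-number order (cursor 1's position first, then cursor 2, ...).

After op 1 (add_cursor(6)): buffer="ydyvmkocxi" (len 10), cursors c1@0 c3@6 c2@9, authorship ..........
After op 2 (insert('d')): buffer="dydyvmkdocxdi" (len 13), cursors c1@1 c3@8 c2@12, authorship 1......3...2.
After op 3 (insert('h')): buffer="dhydyvmkdhocxdhi" (len 16), cursors c1@2 c3@10 c2@15, authorship 11......33...22.
After op 4 (move_right): buffer="dhydyvmkdhocxdhi" (len 16), cursors c1@3 c3@11 c2@16, authorship 11......33...22.
After op 5 (insert('e')): buffer="dhyedyvmkdhoecxdhie" (len 19), cursors c1@4 c3@13 c2@19, authorship 11.1.....33.3..22.2
After op 6 (move_left): buffer="dhyedyvmkdhoecxdhie" (len 19), cursors c1@3 c3@12 c2@18, authorship 11.1.....33.3..22.2

Answer: 3 18 12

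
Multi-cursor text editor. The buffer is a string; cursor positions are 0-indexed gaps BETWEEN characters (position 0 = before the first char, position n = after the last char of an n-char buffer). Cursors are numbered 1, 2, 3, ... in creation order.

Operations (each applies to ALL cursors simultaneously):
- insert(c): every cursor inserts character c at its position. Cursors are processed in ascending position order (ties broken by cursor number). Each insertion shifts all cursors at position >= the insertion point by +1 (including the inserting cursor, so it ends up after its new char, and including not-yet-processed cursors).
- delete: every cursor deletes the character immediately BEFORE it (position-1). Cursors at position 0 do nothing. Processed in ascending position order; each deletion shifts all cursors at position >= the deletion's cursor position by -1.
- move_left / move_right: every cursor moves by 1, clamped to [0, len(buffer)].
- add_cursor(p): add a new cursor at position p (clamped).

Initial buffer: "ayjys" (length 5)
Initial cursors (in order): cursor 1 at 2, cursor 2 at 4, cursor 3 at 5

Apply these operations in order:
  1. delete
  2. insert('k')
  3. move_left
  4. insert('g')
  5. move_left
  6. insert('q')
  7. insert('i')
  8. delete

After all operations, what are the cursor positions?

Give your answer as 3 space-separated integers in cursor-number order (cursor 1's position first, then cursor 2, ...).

Answer: 2 9 9

Derivation:
After op 1 (delete): buffer="aj" (len 2), cursors c1@1 c2@2 c3@2, authorship ..
After op 2 (insert('k')): buffer="akjkk" (len 5), cursors c1@2 c2@5 c3@5, authorship .1.23
After op 3 (move_left): buffer="akjkk" (len 5), cursors c1@1 c2@4 c3@4, authorship .1.23
After op 4 (insert('g')): buffer="agkjkggk" (len 8), cursors c1@2 c2@7 c3@7, authorship .11.2233
After op 5 (move_left): buffer="agkjkggk" (len 8), cursors c1@1 c2@6 c3@6, authorship .11.2233
After op 6 (insert('q')): buffer="aqgkjkgqqgk" (len 11), cursors c1@2 c2@9 c3@9, authorship .111.222333
After op 7 (insert('i')): buffer="aqigkjkgqqiigk" (len 14), cursors c1@3 c2@12 c3@12, authorship .1111.22232333
After op 8 (delete): buffer="aqgkjkgqqgk" (len 11), cursors c1@2 c2@9 c3@9, authorship .111.222333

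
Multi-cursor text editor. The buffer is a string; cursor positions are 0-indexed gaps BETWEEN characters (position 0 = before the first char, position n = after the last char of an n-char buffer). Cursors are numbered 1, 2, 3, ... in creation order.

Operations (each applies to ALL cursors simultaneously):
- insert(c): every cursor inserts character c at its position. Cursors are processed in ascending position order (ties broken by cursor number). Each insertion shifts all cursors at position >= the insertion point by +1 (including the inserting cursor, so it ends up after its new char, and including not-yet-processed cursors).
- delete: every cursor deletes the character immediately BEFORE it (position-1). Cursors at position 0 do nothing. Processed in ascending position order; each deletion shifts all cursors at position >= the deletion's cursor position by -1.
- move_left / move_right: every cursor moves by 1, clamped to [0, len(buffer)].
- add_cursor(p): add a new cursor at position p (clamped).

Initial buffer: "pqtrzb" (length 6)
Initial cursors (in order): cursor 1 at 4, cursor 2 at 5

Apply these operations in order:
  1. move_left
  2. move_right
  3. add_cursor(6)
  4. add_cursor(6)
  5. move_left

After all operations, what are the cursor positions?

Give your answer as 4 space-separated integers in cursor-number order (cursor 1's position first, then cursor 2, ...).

After op 1 (move_left): buffer="pqtrzb" (len 6), cursors c1@3 c2@4, authorship ......
After op 2 (move_right): buffer="pqtrzb" (len 6), cursors c1@4 c2@5, authorship ......
After op 3 (add_cursor(6)): buffer="pqtrzb" (len 6), cursors c1@4 c2@5 c3@6, authorship ......
After op 4 (add_cursor(6)): buffer="pqtrzb" (len 6), cursors c1@4 c2@5 c3@6 c4@6, authorship ......
After op 5 (move_left): buffer="pqtrzb" (len 6), cursors c1@3 c2@4 c3@5 c4@5, authorship ......

Answer: 3 4 5 5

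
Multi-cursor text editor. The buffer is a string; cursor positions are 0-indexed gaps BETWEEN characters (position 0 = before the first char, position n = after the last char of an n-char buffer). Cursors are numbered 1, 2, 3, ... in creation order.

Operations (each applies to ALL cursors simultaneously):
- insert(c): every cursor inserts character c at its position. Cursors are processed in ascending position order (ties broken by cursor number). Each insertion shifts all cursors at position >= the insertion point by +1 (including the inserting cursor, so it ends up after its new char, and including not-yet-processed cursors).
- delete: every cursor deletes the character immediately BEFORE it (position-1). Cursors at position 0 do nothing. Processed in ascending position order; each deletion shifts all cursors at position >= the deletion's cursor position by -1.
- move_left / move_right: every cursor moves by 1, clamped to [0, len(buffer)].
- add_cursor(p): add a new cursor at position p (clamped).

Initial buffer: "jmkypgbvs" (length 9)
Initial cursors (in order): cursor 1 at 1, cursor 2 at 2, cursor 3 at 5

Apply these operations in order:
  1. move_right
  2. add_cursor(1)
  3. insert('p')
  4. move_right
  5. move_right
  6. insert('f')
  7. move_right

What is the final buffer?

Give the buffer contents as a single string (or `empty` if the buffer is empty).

Answer: jpmpfkpfypfgpbvfs

Derivation:
After op 1 (move_right): buffer="jmkypgbvs" (len 9), cursors c1@2 c2@3 c3@6, authorship .........
After op 2 (add_cursor(1)): buffer="jmkypgbvs" (len 9), cursors c4@1 c1@2 c2@3 c3@6, authorship .........
After op 3 (insert('p')): buffer="jpmpkpypgpbvs" (len 13), cursors c4@2 c1@4 c2@6 c3@10, authorship .4.1.2...3...
After op 4 (move_right): buffer="jpmpkpypgpbvs" (len 13), cursors c4@3 c1@5 c2@7 c3@11, authorship .4.1.2...3...
After op 5 (move_right): buffer="jpmpkpypgpbvs" (len 13), cursors c4@4 c1@6 c2@8 c3@12, authorship .4.1.2...3...
After op 6 (insert('f')): buffer="jpmpfkpfypfgpbvfs" (len 17), cursors c4@5 c1@8 c2@11 c3@16, authorship .4.14.21..2.3..3.
After op 7 (move_right): buffer="jpmpfkpfypfgpbvfs" (len 17), cursors c4@6 c1@9 c2@12 c3@17, authorship .4.14.21..2.3..3.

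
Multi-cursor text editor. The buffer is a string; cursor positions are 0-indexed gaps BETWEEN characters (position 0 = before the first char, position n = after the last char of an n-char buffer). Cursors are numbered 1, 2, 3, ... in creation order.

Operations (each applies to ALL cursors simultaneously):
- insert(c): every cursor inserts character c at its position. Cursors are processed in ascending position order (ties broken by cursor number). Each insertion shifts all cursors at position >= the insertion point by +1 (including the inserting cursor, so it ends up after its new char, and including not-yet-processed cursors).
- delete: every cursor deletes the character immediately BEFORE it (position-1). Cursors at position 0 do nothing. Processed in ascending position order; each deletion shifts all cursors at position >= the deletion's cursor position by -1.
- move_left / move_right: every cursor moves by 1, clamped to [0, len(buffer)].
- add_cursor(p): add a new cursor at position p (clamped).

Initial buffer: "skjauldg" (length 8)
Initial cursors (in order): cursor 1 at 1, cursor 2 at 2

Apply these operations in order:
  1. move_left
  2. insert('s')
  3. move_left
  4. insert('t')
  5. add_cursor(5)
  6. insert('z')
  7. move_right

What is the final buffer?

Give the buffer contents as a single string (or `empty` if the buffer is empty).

After op 1 (move_left): buffer="skjauldg" (len 8), cursors c1@0 c2@1, authorship ........
After op 2 (insert('s')): buffer="ssskjauldg" (len 10), cursors c1@1 c2@3, authorship 1.2.......
After op 3 (move_left): buffer="ssskjauldg" (len 10), cursors c1@0 c2@2, authorship 1.2.......
After op 4 (insert('t')): buffer="tsstskjauldg" (len 12), cursors c1@1 c2@4, authorship 11.22.......
After op 5 (add_cursor(5)): buffer="tsstskjauldg" (len 12), cursors c1@1 c2@4 c3@5, authorship 11.22.......
After op 6 (insert('z')): buffer="tzsstzszkjauldg" (len 15), cursors c1@2 c2@6 c3@8, authorship 111.2223.......
After op 7 (move_right): buffer="tzsstzszkjauldg" (len 15), cursors c1@3 c2@7 c3@9, authorship 111.2223.......

Answer: tzsstzszkjauldg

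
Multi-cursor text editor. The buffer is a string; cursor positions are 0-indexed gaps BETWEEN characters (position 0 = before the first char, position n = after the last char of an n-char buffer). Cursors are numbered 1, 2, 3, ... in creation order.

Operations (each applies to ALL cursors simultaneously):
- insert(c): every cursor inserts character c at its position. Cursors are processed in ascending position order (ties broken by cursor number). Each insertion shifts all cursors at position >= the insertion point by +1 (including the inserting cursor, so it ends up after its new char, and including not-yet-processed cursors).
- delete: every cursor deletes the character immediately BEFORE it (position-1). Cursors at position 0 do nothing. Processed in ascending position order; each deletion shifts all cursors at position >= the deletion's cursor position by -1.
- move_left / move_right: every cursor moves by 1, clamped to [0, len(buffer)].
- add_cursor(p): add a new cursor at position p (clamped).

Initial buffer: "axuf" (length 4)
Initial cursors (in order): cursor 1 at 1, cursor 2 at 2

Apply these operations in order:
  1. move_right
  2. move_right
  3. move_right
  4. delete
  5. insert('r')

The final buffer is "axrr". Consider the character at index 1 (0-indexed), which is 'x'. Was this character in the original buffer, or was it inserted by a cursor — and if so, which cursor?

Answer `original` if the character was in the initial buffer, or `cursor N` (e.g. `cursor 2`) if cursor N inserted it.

Answer: original

Derivation:
After op 1 (move_right): buffer="axuf" (len 4), cursors c1@2 c2@3, authorship ....
After op 2 (move_right): buffer="axuf" (len 4), cursors c1@3 c2@4, authorship ....
After op 3 (move_right): buffer="axuf" (len 4), cursors c1@4 c2@4, authorship ....
After op 4 (delete): buffer="ax" (len 2), cursors c1@2 c2@2, authorship ..
After op 5 (insert('r')): buffer="axrr" (len 4), cursors c1@4 c2@4, authorship ..12
Authorship (.=original, N=cursor N): . . 1 2
Index 1: author = original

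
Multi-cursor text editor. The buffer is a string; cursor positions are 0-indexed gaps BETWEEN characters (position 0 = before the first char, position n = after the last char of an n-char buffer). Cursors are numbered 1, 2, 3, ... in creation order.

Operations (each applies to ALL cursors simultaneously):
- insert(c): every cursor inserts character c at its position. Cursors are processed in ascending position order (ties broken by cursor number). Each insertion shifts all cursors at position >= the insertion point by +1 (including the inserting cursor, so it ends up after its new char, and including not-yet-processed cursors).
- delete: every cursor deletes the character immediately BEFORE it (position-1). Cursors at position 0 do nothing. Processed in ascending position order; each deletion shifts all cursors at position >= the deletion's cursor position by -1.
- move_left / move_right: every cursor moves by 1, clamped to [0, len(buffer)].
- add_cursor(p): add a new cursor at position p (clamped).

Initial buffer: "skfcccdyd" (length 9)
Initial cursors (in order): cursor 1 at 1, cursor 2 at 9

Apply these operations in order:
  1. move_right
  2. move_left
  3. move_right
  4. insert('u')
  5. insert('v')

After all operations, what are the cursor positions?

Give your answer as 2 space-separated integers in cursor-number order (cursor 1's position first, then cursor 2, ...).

Answer: 4 13

Derivation:
After op 1 (move_right): buffer="skfcccdyd" (len 9), cursors c1@2 c2@9, authorship .........
After op 2 (move_left): buffer="skfcccdyd" (len 9), cursors c1@1 c2@8, authorship .........
After op 3 (move_right): buffer="skfcccdyd" (len 9), cursors c1@2 c2@9, authorship .........
After op 4 (insert('u')): buffer="skufcccdydu" (len 11), cursors c1@3 c2@11, authorship ..1.......2
After op 5 (insert('v')): buffer="skuvfcccdyduv" (len 13), cursors c1@4 c2@13, authorship ..11.......22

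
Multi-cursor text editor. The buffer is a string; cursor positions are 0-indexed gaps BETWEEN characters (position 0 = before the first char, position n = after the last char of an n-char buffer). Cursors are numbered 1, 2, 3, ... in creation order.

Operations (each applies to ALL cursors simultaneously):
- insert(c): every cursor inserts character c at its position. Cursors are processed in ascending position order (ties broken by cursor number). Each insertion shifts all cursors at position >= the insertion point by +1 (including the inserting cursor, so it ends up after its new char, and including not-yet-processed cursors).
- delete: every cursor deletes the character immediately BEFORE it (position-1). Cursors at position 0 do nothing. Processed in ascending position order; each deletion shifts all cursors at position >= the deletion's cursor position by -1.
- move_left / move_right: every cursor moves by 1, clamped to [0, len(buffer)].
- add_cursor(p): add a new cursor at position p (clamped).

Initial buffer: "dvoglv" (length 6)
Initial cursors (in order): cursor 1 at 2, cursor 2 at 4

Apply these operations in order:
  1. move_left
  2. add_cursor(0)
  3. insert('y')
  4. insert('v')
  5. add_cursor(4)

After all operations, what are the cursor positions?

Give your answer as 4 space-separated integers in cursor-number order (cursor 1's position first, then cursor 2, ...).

Answer: 5 9 2 4

Derivation:
After op 1 (move_left): buffer="dvoglv" (len 6), cursors c1@1 c2@3, authorship ......
After op 2 (add_cursor(0)): buffer="dvoglv" (len 6), cursors c3@0 c1@1 c2@3, authorship ......
After op 3 (insert('y')): buffer="ydyvoyglv" (len 9), cursors c3@1 c1@3 c2@6, authorship 3.1..2...
After op 4 (insert('v')): buffer="yvdyvvoyvglv" (len 12), cursors c3@2 c1@5 c2@9, authorship 33.11..22...
After op 5 (add_cursor(4)): buffer="yvdyvvoyvglv" (len 12), cursors c3@2 c4@4 c1@5 c2@9, authorship 33.11..22...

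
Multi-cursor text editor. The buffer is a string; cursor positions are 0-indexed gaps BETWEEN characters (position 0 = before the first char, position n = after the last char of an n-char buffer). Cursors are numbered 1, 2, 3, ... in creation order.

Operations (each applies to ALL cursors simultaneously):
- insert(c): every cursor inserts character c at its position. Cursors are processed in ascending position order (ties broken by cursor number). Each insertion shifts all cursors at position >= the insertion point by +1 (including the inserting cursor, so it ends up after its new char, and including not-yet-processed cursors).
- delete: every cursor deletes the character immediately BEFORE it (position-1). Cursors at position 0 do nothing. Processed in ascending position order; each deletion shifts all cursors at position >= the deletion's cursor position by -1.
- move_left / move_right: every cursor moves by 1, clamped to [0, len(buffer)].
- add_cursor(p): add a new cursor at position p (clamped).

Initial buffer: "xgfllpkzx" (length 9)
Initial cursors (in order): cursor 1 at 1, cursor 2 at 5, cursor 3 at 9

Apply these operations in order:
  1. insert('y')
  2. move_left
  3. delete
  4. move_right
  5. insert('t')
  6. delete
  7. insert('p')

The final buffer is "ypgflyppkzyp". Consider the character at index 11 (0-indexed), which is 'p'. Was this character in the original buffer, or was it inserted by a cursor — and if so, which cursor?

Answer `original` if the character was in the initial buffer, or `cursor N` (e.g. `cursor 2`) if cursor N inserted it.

Answer: cursor 3

Derivation:
After op 1 (insert('y')): buffer="xygfllypkzxy" (len 12), cursors c1@2 c2@7 c3@12, authorship .1....2....3
After op 2 (move_left): buffer="xygfllypkzxy" (len 12), cursors c1@1 c2@6 c3@11, authorship .1....2....3
After op 3 (delete): buffer="ygflypkzy" (len 9), cursors c1@0 c2@4 c3@8, authorship 1...2...3
After op 4 (move_right): buffer="ygflypkzy" (len 9), cursors c1@1 c2@5 c3@9, authorship 1...2...3
After op 5 (insert('t')): buffer="ytgflytpkzyt" (len 12), cursors c1@2 c2@7 c3@12, authorship 11...22...33
After op 6 (delete): buffer="ygflypkzy" (len 9), cursors c1@1 c2@5 c3@9, authorship 1...2...3
After op 7 (insert('p')): buffer="ypgflyppkzyp" (len 12), cursors c1@2 c2@7 c3@12, authorship 11...22...33
Authorship (.=original, N=cursor N): 1 1 . . . 2 2 . . . 3 3
Index 11: author = 3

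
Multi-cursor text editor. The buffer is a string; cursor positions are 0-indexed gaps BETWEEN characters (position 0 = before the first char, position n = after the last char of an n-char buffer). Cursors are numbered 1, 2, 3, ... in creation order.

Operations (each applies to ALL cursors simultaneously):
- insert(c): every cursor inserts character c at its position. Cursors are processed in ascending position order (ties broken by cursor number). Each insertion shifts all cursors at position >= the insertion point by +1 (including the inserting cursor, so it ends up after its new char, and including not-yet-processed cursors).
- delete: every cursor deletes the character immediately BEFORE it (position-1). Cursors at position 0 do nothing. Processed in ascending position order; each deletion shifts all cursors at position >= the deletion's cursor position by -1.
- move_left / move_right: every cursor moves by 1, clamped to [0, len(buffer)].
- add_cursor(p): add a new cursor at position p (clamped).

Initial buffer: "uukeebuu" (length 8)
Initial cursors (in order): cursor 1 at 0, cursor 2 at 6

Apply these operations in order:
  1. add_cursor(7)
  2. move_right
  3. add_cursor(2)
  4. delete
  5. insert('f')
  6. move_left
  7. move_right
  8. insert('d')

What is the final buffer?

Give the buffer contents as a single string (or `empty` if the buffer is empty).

After op 1 (add_cursor(7)): buffer="uukeebuu" (len 8), cursors c1@0 c2@6 c3@7, authorship ........
After op 2 (move_right): buffer="uukeebuu" (len 8), cursors c1@1 c2@7 c3@8, authorship ........
After op 3 (add_cursor(2)): buffer="uukeebuu" (len 8), cursors c1@1 c4@2 c2@7 c3@8, authorship ........
After op 4 (delete): buffer="keeb" (len 4), cursors c1@0 c4@0 c2@4 c3@4, authorship ....
After op 5 (insert('f')): buffer="ffkeebff" (len 8), cursors c1@2 c4@2 c2@8 c3@8, authorship 14....23
After op 6 (move_left): buffer="ffkeebff" (len 8), cursors c1@1 c4@1 c2@7 c3@7, authorship 14....23
After op 7 (move_right): buffer="ffkeebff" (len 8), cursors c1@2 c4@2 c2@8 c3@8, authorship 14....23
After op 8 (insert('d')): buffer="ffddkeebffdd" (len 12), cursors c1@4 c4@4 c2@12 c3@12, authorship 1414....2323

Answer: ffddkeebffdd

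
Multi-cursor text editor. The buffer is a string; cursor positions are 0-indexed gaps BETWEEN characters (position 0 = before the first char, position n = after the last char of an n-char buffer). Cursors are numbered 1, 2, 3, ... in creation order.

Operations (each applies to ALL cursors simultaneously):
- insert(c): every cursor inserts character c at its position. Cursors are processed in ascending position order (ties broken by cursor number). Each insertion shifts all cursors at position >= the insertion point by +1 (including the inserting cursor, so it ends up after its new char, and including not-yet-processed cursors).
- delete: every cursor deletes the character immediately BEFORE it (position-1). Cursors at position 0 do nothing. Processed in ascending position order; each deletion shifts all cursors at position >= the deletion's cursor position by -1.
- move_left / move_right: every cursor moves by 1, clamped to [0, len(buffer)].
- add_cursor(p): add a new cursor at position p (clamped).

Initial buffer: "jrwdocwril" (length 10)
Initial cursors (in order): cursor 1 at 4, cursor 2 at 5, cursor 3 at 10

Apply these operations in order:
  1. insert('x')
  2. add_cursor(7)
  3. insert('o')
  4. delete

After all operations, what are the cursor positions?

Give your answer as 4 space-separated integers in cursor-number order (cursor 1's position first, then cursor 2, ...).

After op 1 (insert('x')): buffer="jrwdxoxcwrilx" (len 13), cursors c1@5 c2@7 c3@13, authorship ....1.2.....3
After op 2 (add_cursor(7)): buffer="jrwdxoxcwrilx" (len 13), cursors c1@5 c2@7 c4@7 c3@13, authorship ....1.2.....3
After op 3 (insert('o')): buffer="jrwdxooxoocwrilxo" (len 17), cursors c1@6 c2@10 c4@10 c3@17, authorship ....11.224.....33
After op 4 (delete): buffer="jrwdxoxcwrilx" (len 13), cursors c1@5 c2@7 c4@7 c3@13, authorship ....1.2.....3

Answer: 5 7 13 7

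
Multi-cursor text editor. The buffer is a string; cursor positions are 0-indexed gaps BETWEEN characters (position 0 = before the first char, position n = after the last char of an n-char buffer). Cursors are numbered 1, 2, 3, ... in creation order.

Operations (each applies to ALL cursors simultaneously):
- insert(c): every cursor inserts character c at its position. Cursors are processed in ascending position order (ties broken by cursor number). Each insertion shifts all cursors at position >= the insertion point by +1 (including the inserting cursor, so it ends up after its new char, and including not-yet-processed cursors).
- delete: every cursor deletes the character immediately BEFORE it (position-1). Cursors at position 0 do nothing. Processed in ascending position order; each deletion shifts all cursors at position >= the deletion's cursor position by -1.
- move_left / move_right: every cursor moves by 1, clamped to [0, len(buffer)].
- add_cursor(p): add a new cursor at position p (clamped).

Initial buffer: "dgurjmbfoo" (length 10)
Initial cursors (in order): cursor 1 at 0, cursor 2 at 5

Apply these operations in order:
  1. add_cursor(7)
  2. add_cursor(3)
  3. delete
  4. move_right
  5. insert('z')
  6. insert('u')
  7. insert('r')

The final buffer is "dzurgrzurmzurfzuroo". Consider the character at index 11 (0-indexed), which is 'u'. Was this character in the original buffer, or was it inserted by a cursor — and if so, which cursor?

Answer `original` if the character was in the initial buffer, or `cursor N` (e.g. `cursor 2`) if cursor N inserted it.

Answer: cursor 2

Derivation:
After op 1 (add_cursor(7)): buffer="dgurjmbfoo" (len 10), cursors c1@0 c2@5 c3@7, authorship ..........
After op 2 (add_cursor(3)): buffer="dgurjmbfoo" (len 10), cursors c1@0 c4@3 c2@5 c3@7, authorship ..........
After op 3 (delete): buffer="dgrmfoo" (len 7), cursors c1@0 c4@2 c2@3 c3@4, authorship .......
After op 4 (move_right): buffer="dgrmfoo" (len 7), cursors c1@1 c4@3 c2@4 c3@5, authorship .......
After op 5 (insert('z')): buffer="dzgrzmzfzoo" (len 11), cursors c1@2 c4@5 c2@7 c3@9, authorship .1..4.2.3..
After op 6 (insert('u')): buffer="dzugrzumzufzuoo" (len 15), cursors c1@3 c4@7 c2@10 c3@13, authorship .11..44.22.33..
After op 7 (insert('r')): buffer="dzurgrzurmzurfzuroo" (len 19), cursors c1@4 c4@9 c2@13 c3@17, authorship .111..444.222.333..
Authorship (.=original, N=cursor N): . 1 1 1 . . 4 4 4 . 2 2 2 . 3 3 3 . .
Index 11: author = 2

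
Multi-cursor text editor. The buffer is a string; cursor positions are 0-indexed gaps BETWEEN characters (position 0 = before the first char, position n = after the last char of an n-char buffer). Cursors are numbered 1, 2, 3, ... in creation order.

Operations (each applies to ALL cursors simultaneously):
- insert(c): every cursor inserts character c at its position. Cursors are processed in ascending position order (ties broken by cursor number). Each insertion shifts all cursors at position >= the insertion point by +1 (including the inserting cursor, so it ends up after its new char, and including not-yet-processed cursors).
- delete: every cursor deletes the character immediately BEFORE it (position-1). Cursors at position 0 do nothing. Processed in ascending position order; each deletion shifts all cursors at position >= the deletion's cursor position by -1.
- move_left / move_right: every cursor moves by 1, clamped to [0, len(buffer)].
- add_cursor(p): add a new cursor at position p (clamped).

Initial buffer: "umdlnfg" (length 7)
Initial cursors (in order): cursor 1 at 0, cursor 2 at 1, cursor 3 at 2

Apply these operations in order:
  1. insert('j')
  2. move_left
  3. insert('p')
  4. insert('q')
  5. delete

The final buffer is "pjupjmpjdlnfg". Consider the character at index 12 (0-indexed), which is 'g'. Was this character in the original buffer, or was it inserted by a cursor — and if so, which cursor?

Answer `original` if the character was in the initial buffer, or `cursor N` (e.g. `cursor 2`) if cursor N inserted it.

After op 1 (insert('j')): buffer="jujmjdlnfg" (len 10), cursors c1@1 c2@3 c3@5, authorship 1.2.3.....
After op 2 (move_left): buffer="jujmjdlnfg" (len 10), cursors c1@0 c2@2 c3@4, authorship 1.2.3.....
After op 3 (insert('p')): buffer="pjupjmpjdlnfg" (len 13), cursors c1@1 c2@4 c3@7, authorship 11.22.33.....
After op 4 (insert('q')): buffer="pqjupqjmpqjdlnfg" (len 16), cursors c1@2 c2@6 c3@10, authorship 111.222.333.....
After op 5 (delete): buffer="pjupjmpjdlnfg" (len 13), cursors c1@1 c2@4 c3@7, authorship 11.22.33.....
Authorship (.=original, N=cursor N): 1 1 . 2 2 . 3 3 . . . . .
Index 12: author = original

Answer: original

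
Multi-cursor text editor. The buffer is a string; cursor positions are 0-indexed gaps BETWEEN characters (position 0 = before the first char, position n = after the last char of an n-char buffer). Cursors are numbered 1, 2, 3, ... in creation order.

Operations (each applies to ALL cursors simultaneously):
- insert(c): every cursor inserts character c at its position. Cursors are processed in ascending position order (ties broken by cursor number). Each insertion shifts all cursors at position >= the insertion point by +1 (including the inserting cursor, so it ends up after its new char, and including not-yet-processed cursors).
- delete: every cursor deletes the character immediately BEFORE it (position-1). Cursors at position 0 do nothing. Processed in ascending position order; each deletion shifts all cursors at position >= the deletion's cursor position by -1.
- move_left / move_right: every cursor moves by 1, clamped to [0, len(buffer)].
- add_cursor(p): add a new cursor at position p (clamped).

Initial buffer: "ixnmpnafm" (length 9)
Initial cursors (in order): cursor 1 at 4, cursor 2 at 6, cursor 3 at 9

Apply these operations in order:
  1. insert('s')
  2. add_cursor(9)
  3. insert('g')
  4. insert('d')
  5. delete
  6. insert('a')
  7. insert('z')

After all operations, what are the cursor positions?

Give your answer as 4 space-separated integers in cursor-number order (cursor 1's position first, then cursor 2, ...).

Answer: 8 14 24 18

Derivation:
After op 1 (insert('s')): buffer="ixnmspnsafms" (len 12), cursors c1@5 c2@8 c3@12, authorship ....1..2...3
After op 2 (add_cursor(9)): buffer="ixnmspnsafms" (len 12), cursors c1@5 c2@8 c4@9 c3@12, authorship ....1..2...3
After op 3 (insert('g')): buffer="ixnmsgpnsgagfmsg" (len 16), cursors c1@6 c2@10 c4@12 c3@16, authorship ....11..22.4..33
After op 4 (insert('d')): buffer="ixnmsgdpnsgdagdfmsgd" (len 20), cursors c1@7 c2@12 c4@15 c3@20, authorship ....111..222.44..333
After op 5 (delete): buffer="ixnmsgpnsgagfmsg" (len 16), cursors c1@6 c2@10 c4@12 c3@16, authorship ....11..22.4..33
After op 6 (insert('a')): buffer="ixnmsgapnsgaagafmsga" (len 20), cursors c1@7 c2@12 c4@15 c3@20, authorship ....111..222.44..333
After op 7 (insert('z')): buffer="ixnmsgazpnsgazagazfmsgaz" (len 24), cursors c1@8 c2@14 c4@18 c3@24, authorship ....1111..2222.444..3333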